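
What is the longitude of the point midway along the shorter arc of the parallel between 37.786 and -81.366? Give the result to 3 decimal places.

Signed shortest Δλ from +37.786° to -81.366° is -119.152°.
Midpoint longitude = +37.786° + (-119.152°)/2 = +37.786° − 59.576° = -21.790°.

-21.790°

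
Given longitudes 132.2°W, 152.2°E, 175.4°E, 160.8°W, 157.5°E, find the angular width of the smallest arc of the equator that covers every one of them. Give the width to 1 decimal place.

75.6°

Sort the longitudes: -160.8°, -132.2°, +152.2°, +157.5°, +175.4°.
Eastward gaps between consecutive values (wrapping around): 28.6°, 284.4°, 5.3°, 17.9°, 23.8°.
Largest gap = 284.4° ⇒ minimal covering band is its complement: 360° − 284.4° = 75.6°.
Band runs from +152.2° eastward to -132.2°, crossing the antimeridian.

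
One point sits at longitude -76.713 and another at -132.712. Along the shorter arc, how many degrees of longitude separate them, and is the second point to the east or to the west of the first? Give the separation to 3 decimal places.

Raw difference: -132.712 − -76.713 = -55.999°.
Normalise into (−180°, 180°]: -55.999° stays -55.999°.
Negative ⇒ the second point lies to the west; separation 55.999°.

55.999° west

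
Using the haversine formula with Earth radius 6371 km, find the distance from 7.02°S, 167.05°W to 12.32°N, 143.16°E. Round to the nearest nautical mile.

Δλ = 143.16 − -167.05 = 310.21°; wrapped into (−180°, 180°]: -49.79°.
Δφ = 12.32 − -7.02 = 19.34°.
a = sin²(Δφ/2) + cos φ₁ · cos φ₂ · sin²(Δλ/2) = 0.200041.
c = 2·atan2(√a, √(1−a)) = 0.92740 rad → d = 6371·c ≈ 5908.45 km ≈ 3190.31 nmi.

3190 nmi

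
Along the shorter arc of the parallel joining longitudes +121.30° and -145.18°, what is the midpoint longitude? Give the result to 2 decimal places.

Signed shortest Δλ from +121.30° to -145.18° is +93.52°.
Midpoint longitude = +121.30° + (+93.52°)/2 = +121.30° + 46.76° = +168.06°.
(The naïve average (+121.30 + -145.18)/2 = -11.94° is on the wrong side of the globe.)

+168.06°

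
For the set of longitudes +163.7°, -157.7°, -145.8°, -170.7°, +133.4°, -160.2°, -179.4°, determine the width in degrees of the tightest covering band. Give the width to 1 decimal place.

80.8°

Sort the longitudes: -179.4°, -170.7°, -160.2°, -157.7°, -145.8°, +133.4°, +163.7°.
Eastward gaps between consecutive values (wrapping around): 8.7°, 10.5°, 2.5°, 11.9°, 279.2°, 30.3°, 16.9°.
Largest gap = 279.2° ⇒ minimal covering band is its complement: 360° − 279.2° = 80.8°.
Band runs from +133.4° eastward to -145.8°, crossing the antimeridian.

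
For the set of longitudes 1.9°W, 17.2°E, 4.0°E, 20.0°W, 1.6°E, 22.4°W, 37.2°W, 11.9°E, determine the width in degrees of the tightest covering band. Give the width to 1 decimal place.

54.4°

Sort the longitudes: -37.2°, -22.4°, -20.0°, -1.9°, +1.6°, +4.0°, +11.9°, +17.2°.
Eastward gaps between consecutive values (wrapping around): 14.8°, 2.4°, 18.1°, 3.5°, 2.4°, 7.9°, 5.3°, 305.6°.
Largest gap = 305.6° ⇒ minimal covering band is its complement: 360° − 305.6° = 54.4°.
Band runs from -37.2° eastward to +17.2°.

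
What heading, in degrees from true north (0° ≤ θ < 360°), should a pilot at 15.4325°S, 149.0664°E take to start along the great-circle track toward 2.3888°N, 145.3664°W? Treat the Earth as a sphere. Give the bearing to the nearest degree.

81°

Δλ = -145.3664 − 149.0664 = -294.4328°; wrapped into (−180°, 180°]: 65.5672°.
θ = atan2( sin Δλ · cos φ₂ , cos φ₁ · sin φ₂ − sin φ₁ · cos φ₂ · cos Δλ )
  = atan2(0.90966, 0.15015) = 80.627° → normalised to [0°, 360°): 80.627°.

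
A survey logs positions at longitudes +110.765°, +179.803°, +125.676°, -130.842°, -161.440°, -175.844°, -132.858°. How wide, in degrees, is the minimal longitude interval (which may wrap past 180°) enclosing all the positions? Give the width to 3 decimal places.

Sort the longitudes: -175.844°, -161.440°, -132.858°, -130.842°, +110.765°, +125.676°, +179.803°.
Eastward gaps between consecutive values (wrapping around): 14.404°, 28.582°, 2.016°, 241.607°, 14.911°, 54.127°, 4.353°.
Largest gap = 241.607° ⇒ minimal covering band is its complement: 360° − 241.607° = 118.393°.
Band runs from +110.765° eastward to -130.842°, crossing the antimeridian.

118.393°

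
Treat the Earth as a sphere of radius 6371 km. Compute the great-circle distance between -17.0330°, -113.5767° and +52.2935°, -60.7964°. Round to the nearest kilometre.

9228 km

Δλ = -60.7964 − -113.5767 = 52.7803°.
Δφ = 52.2935 − -17.0330 = 69.3265°.
a = sin²(Δφ/2) + cos φ₁ · cos φ₂ · sin²(Δλ/2) = 0.439012.
c = 2·atan2(√a, √(1−a)) = 1.44852 rad → d = 6371·c ≈ 9228.49 km.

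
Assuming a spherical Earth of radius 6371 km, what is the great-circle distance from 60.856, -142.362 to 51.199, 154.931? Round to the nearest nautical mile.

Δλ = 154.931 − -142.362 = 297.293°; wrapped into (−180°, 180°]: -62.707°.
Δφ = 51.199 − 60.856 = -9.657°.
a = sin²(Δφ/2) + cos φ₁ · cos φ₂ · sin²(Δλ/2) = 0.089703.
c = 2·atan2(√a, √(1−a)) = 0.60835 rad → d = 6371·c ≈ 3875.77 km ≈ 2092.75 nmi.

2093 nmi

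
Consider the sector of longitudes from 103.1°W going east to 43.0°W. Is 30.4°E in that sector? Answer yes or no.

No

Band width going east from -103.1° to -43.0°: ((-43.0 − -103.1) mod 360) = 60.1°.
Offset of +30.4° east of the west edge: ((30.4 − -103.1) mod 360) = 133.5°.
133.5° > 60.1° ⇒ outside.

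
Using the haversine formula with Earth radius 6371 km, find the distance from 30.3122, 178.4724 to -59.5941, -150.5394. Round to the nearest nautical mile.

Δλ = -150.5394 − 178.4724 = -329.0118°; wrapped into (−180°, 180°]: 30.9882°.
Δφ = -59.5941 − 30.3122 = -89.9063°.
a = sin²(Δφ/2) + cos φ₁ · cos φ₂ · sin²(Δλ/2) = 0.530363.
c = 2·atan2(√a, √(1−a)) = 1.63156 rad → d = 6371·c ≈ 10394.67 km ≈ 5612.67 nmi.

5613 nmi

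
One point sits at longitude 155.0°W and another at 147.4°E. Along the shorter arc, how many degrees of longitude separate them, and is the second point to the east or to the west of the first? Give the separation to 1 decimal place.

57.6° west

Raw difference: 147.4 − -155.0 = 302.4°.
Normalise into (−180°, 180°]: 302.4° − 360° = -57.6°.
Negative ⇒ the second point lies to the west; separation 57.6°.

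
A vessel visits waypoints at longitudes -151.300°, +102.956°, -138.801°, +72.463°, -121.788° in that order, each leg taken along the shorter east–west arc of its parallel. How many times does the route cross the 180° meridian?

4

Leg 1: -151.300° → +102.956°, shortest Δλ = -105.744° (west) — crosses 180°.
Leg 2: +102.956° → -138.801°, shortest Δλ = 118.243° (east) — crosses 180°.
Leg 3: -138.801° → +72.463°, shortest Δλ = -148.736° (west) — crosses 180°.
Leg 4: +72.463° → -121.788°, shortest Δλ = 165.749° (east) — crosses 180°.
Total crossings: 4.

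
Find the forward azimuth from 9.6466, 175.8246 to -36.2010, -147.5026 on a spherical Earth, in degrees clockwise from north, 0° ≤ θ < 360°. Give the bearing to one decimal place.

Δλ = -147.5026 − 175.8246 = -323.3272°; wrapped into (−180°, 180°]: 36.6728°.
θ = atan2( sin Δλ · cos φ₂ , cos φ₁ · sin φ₂ − sin φ₁ · cos φ₂ · cos Δλ )
  = atan2(0.48195, -0.69072) = 145.095° → normalised to [0°, 360°): 145.095°.

145.1°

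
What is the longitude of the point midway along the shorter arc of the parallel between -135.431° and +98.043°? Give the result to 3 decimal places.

+161.306°

Signed shortest Δλ from -135.431° to +98.043° is -126.526°.
Midpoint longitude = -135.431° + (-126.526°)/2 = -135.431° − 63.263° = -198.694°.
Normalise into (−180°, 180°]: +161.306°.
(The naïve average (-135.431 + +98.043)/2 = -18.694° is on the wrong side of the globe.)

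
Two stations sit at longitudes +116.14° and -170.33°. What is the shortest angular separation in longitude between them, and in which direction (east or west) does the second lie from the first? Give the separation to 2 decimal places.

Raw difference: -170.33 − 116.14 = -286.47°.
Normalise into (−180°, 180°]: -286.47° + 360° = 73.53°.
Positive ⇒ the second point lies to the east; separation 73.53°.

73.53° east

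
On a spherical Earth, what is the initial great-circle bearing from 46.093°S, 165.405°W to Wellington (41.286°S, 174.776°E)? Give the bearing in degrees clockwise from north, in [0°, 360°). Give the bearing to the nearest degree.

Δλ = 174.776 − -165.405 = 340.181°; wrapped into (−180°, 180°]: -19.819°.
θ = atan2( sin Δλ · cos φ₂ , cos φ₁ · sin φ₂ − sin φ₁ · cos φ₂ · cos Δλ )
  = atan2(-0.25477, 0.05173) = -78.522° → normalised to [0°, 360°): 281.478°.

281°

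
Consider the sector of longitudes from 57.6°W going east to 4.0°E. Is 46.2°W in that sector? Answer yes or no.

Yes

Band width going east from -57.6° to +4.0°: ((4.0 − -57.6) mod 360) = 61.6°.
Offset of -46.2° east of the west edge: ((-46.2 − -57.6) mod 360) = 11.4°.
11.4° ≤ 61.6° ⇒ inside.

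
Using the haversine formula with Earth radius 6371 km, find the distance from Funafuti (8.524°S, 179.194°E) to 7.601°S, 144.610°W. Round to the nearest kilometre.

3985 km

Δλ = -144.610 − 179.194 = -323.804°; wrapped into (−180°, 180°]: 36.196°.
Δφ = -7.601 − -8.524 = 0.923°.
a = sin²(Δφ/2) + cos φ₁ · cos φ₂ · sin²(Δλ/2) = 0.094660.
c = 2·atan2(√a, √(1−a)) = 0.62548 rad → d = 6371·c ≈ 3984.95 km.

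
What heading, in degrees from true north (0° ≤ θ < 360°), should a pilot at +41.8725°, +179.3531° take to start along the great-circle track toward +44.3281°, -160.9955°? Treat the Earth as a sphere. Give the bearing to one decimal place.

Δλ = -160.9955 − 179.3531 = -340.3486°; wrapped into (−180°, 180°]: 19.6514°.
θ = atan2( sin Δλ · cos φ₂ , cos φ₁ · sin φ₂ − sin φ₁ · cos φ₂ · cos Δλ )
  = atan2(0.24057, 0.07066) = 73.632° → normalised to [0°, 360°): 73.632°.

73.6°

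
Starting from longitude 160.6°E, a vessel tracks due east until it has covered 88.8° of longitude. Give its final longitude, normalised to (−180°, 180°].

110.6°W

Start at +160.6°; shift +88.8° → +249.4°.
+249.4° lies outside (−180°, 180°]; subtract 360° → -110.6°.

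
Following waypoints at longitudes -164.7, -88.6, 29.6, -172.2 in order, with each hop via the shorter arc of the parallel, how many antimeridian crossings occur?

Leg 1: -164.7° → -88.6°, shortest Δλ = 76.1° (east) — does not cross 180°.
Leg 2: -88.6° → +29.6°, shortest Δλ = 118.2° (east) — does not cross 180°.
Leg 3: +29.6° → -172.2°, shortest Δλ = 158.2° (east) — crosses 180°.
Total crossings: 1.

1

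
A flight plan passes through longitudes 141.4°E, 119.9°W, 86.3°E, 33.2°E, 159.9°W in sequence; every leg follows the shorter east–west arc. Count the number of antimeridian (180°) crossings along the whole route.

Leg 1: +141.4° → -119.9°, shortest Δλ = 98.7° (east) — crosses 180°.
Leg 2: -119.9° → +86.3°, shortest Δλ = -153.8° (west) — crosses 180°.
Leg 3: +86.3° → +33.2°, shortest Δλ = -53.1° (west) — does not cross 180°.
Leg 4: +33.2° → -159.9°, shortest Δλ = 166.9° (east) — crosses 180°.
Total crossings: 3.

3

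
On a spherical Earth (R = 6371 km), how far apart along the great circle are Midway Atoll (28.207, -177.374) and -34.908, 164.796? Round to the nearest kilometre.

7264 km

Δλ = 164.796 − -177.374 = 342.170°; wrapped into (−180°, 180°]: -17.830°.
Δφ = -34.908 − 28.207 = -63.115°.
a = sin²(Δφ/2) + cos φ₁ · cos φ₂ · sin²(Δλ/2) = 0.291255.
c = 2·atan2(√a, √(1−a)) = 1.14011 rad → d = 6371·c ≈ 7263.67 km.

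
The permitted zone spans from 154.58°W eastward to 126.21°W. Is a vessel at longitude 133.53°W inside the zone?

Yes

Band width going east from -154.58° to -126.21°: ((-126.21 − -154.58) mod 360) = 28.37°.
Offset of -133.53° east of the west edge: ((-133.53 − -154.58) mod 360) = 21.05°.
21.05° ≤ 28.37° ⇒ inside.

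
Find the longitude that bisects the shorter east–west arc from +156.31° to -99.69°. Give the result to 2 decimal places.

-151.69°

Signed shortest Δλ from +156.31° to -99.69° is +104.00°.
Midpoint longitude = +156.31° + (+104.00°)/2 = +156.31° + 52.00° = +208.31°.
Normalise into (−180°, 180°]: -151.69°.
(The naïve average (+156.31 + -99.69)/2 = 28.31° is on the wrong side of the globe.)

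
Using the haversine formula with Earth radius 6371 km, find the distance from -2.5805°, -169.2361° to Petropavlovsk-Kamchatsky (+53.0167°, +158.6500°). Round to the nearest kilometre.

Δλ = 158.6500 − -169.2361 = 327.8861°; wrapped into (−180°, 180°]: -32.1139°.
Δφ = 53.0167 − -2.5805 = 55.5972°.
a = sin²(Δφ/2) + cos φ₁ · cos φ₂ · sin²(Δλ/2) = 0.263473.
c = 2·atan2(√a, √(1−a)) = 1.07804 rad → d = 6371·c ≈ 6868.21 km.

6868 km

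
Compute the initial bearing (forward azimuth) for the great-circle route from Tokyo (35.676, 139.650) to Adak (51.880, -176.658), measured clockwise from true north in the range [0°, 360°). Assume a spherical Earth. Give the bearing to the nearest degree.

48°

Δλ = -176.658 − 139.650 = -316.308°; wrapped into (−180°, 180°]: 43.692°.
θ = atan2( sin Δλ · cos φ₂ , cos φ₁ · sin φ₂ − sin φ₁ · cos φ₂ · cos Δλ )
  = atan2(0.42643, 0.37876) = 48.388° → normalised to [0°, 360°): 48.388°.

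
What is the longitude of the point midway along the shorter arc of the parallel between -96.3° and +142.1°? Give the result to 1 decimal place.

Signed shortest Δλ from -96.3° to +142.1° is -121.6°.
Midpoint longitude = -96.3° + (-121.6°)/2 = -96.3° − 60.8° = -157.1°.
(The naïve average (-96.3 + +142.1)/2 = 22.9° is on the wrong side of the globe.)

-157.1°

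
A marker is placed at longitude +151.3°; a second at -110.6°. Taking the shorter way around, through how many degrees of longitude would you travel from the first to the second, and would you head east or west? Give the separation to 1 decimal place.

98.1° east

Raw difference: -110.6 − 151.3 = -261.9°.
Normalise into (−180°, 180°]: -261.9° + 360° = 98.1°.
Positive ⇒ the second point lies to the east; separation 98.1°.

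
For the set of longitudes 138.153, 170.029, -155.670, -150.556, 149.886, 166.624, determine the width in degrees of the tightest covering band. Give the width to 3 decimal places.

71.291°

Sort the longitudes: -155.670°, -150.556°, +138.153°, +149.886°, +166.624°, +170.029°.
Eastward gaps between consecutive values (wrapping around): 5.114°, 288.709°, 11.733°, 16.738°, 3.405°, 34.301°.
Largest gap = 288.709° ⇒ minimal covering band is its complement: 360° − 288.709° = 71.291°.
Band runs from +138.153° eastward to -150.556°, crossing the antimeridian.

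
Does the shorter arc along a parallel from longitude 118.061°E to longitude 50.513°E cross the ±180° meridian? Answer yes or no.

Signed shortest Δλ = ((50.513 − 118.061 + 180) mod 360) − 180 = -67.548°.
Going west by 67.548° from +118.061° reaches +50.513° without touching 180°.

No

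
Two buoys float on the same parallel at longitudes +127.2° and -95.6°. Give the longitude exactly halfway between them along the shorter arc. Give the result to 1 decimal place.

Signed shortest Δλ from +127.2° to -95.6° is +137.2°.
Midpoint longitude = +127.2° + (+137.2°)/2 = +127.2° + 68.6° = +195.8°.
Normalise into (−180°, 180°]: -164.2°.
(The naïve average (+127.2 + -95.6)/2 = 15.8° is on the wrong side of the globe.)

-164.2°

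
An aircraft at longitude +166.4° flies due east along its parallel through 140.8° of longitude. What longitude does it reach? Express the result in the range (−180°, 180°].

Start at +166.4°; shift +140.8° → +307.2°.
+307.2° lies outside (−180°, 180°]; subtract 360° → -52.8°.

-52.8°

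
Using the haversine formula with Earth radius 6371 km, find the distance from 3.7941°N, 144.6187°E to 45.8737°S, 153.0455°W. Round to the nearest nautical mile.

Δλ = -153.0455 − 144.6187 = -297.6642°; wrapped into (−180°, 180°]: 62.3358°.
Δφ = -45.8737 − 3.7941 = -49.6678°.
a = sin²(Δφ/2) + cos φ₁ · cos φ₂ · sin²(Δλ/2) = 0.362475.
c = 2·atan2(√a, √(1−a)) = 1.29215 rad → d = 6371·c ≈ 8232.31 km ≈ 4445.09 nmi.

4445 nmi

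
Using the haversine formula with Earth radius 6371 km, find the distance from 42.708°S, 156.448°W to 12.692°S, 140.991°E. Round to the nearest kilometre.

6823 km

Δλ = 140.991 − -156.448 = 297.439°; wrapped into (−180°, 180°]: -62.561°.
Δφ = -12.692 − -42.708 = 30.016°.
a = sin²(Δφ/2) + cos φ₁ · cos φ₂ · sin²(Δλ/2) = 0.260322.
c = 2·atan2(√a, √(1−a)) = 1.07088 rad → d = 6371·c ≈ 6822.55 km.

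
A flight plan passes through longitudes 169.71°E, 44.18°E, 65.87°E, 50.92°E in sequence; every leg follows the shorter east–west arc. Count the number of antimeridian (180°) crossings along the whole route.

Leg 1: +169.71° → +44.18°, shortest Δλ = -125.53° (west) — does not cross 180°.
Leg 2: +44.18° → +65.87°, shortest Δλ = 21.69° (east) — does not cross 180°.
Leg 3: +65.87° → +50.92°, shortest Δλ = -14.95° (west) — does not cross 180°.
Total crossings: 0.

0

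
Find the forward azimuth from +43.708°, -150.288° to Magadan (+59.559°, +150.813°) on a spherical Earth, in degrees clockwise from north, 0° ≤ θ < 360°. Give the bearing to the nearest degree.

Δλ = 150.813 − -150.288 = 301.101°; wrapped into (−180°, 180°]: -58.899°.
θ = atan2( sin Δλ · cos φ₂ , cos φ₁ · sin φ₂ − sin φ₁ · cos φ₂ · cos Δλ )
  = atan2(-0.43382, 0.44239) = -44.440° → normalised to [0°, 360°): 315.560°.

316°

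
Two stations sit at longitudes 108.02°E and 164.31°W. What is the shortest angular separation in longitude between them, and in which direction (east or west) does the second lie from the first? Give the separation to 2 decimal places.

87.67° east

Raw difference: -164.31 − 108.02 = -272.33°.
Normalise into (−180°, 180°]: -272.33° + 360° = 87.67°.
Positive ⇒ the second point lies to the east; separation 87.67°.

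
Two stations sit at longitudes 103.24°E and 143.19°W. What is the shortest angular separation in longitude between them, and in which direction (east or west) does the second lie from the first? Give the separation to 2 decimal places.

113.57° east

Raw difference: -143.19 − 103.24 = -246.43°.
Normalise into (−180°, 180°]: -246.43° + 360° = 113.57°.
Positive ⇒ the second point lies to the east; separation 113.57°.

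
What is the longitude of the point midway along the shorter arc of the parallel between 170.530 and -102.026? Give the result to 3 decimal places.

-145.748°

Signed shortest Δλ from +170.530° to -102.026° is +87.444°.
Midpoint longitude = +170.530° + (+87.444°)/2 = +170.530° + 43.722° = +214.252°.
Normalise into (−180°, 180°]: -145.748°.
(The naïve average (+170.530 + -102.026)/2 = 34.252° is on the wrong side of the globe.)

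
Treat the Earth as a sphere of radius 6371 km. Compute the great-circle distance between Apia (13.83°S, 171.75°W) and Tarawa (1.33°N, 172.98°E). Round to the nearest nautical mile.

1286 nmi

Δλ = 172.98 − -171.75 = 344.73°; wrapped into (−180°, 180°]: -15.27°.
Δφ = 1.33 − -13.83 = 15.16°.
a = sin²(Δφ/2) + cos φ₁ · cos φ₂ · sin²(Δλ/2) = 0.034536.
c = 2·atan2(√a, √(1−a)) = 0.37385 rad → d = 6371·c ≈ 2381.81 km ≈ 1286.08 nmi.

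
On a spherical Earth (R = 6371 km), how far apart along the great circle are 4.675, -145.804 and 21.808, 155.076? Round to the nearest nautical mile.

3582 nmi

Δλ = 155.076 − -145.804 = 300.880°; wrapped into (−180°, 180°]: -59.120°.
Δφ = 21.808 − 4.675 = 17.133°.
a = sin²(Δφ/2) + cos φ₁ · cos φ₂ · sin²(Δλ/2) = 0.247398.
c = 2·atan2(√a, √(1−a)) = 1.04118 rad → d = 6371·c ≈ 6633.34 km ≈ 3581.72 nmi.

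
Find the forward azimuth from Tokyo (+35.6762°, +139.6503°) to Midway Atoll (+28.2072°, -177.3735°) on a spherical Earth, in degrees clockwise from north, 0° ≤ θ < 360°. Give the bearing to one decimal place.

89.2°

Δλ = -177.3735 − 139.6503 = -317.0238°; wrapped into (−180°, 180°]: 42.9762°.
θ = atan2( sin Δλ · cos φ₂ , cos φ₁ · sin φ₂ − sin φ₁ · cos φ₂ · cos Δλ )
  = atan2(0.60074, 0.00793) = 89.243° → normalised to [0°, 360°): 89.243°.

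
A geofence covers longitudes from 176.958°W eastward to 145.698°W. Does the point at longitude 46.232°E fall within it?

No

Band width going east from -176.958° to -145.698°: ((-145.698 − -176.958) mod 360) = 31.260°.
Offset of +46.232° east of the west edge: ((46.232 − -176.958) mod 360) = 223.190°.
223.190° > 31.260° ⇒ outside.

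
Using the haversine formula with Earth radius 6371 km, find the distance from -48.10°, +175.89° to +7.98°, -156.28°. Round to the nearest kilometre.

6807 km

Δλ = -156.28 − 175.89 = -332.17°; wrapped into (−180°, 180°]: 27.83°.
Δφ = 7.98 − -48.10 = 56.08°.
a = sin²(Δφ/2) + cos φ₁ · cos φ₂ · sin²(Δλ/2) = 0.259230.
c = 2·atan2(√a, √(1−a)) = 1.06839 rad → d = 6371·c ≈ 6806.69 km.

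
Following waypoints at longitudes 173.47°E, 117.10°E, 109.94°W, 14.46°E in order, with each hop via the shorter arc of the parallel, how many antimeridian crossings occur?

Leg 1: +173.47° → +117.10°, shortest Δλ = -56.37° (west) — does not cross 180°.
Leg 2: +117.10° → -109.94°, shortest Δλ = 132.96° (east) — crosses 180°.
Leg 3: -109.94° → +14.46°, shortest Δλ = 124.4° (east) — does not cross 180°.
Total crossings: 1.

1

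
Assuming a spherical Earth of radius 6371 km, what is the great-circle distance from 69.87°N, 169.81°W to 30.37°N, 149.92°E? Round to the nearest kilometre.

Δλ = 149.92 − -169.81 = 319.73°; wrapped into (−180°, 180°]: -40.27°.
Δφ = 30.37 − 69.87 = -39.50°.
a = sin²(Δφ/2) + cos φ₁ · cos φ₂ · sin²(Δλ/2) = 0.149372.
c = 2·atan2(√a, √(1−a)) = 0.79364 rad → d = 6371·c ≈ 5056.28 km.

5056 km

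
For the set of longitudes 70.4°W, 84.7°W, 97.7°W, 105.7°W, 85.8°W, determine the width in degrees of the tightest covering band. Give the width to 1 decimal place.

35.3°

Sort the longitudes: -105.7°, -97.7°, -85.8°, -84.7°, -70.4°.
Eastward gaps between consecutive values (wrapping around): 8.0°, 11.9°, 1.1°, 14.3°, 324.7°.
Largest gap = 324.7° ⇒ minimal covering band is its complement: 360° − 324.7° = 35.3°.
Band runs from -105.7° eastward to -70.4°.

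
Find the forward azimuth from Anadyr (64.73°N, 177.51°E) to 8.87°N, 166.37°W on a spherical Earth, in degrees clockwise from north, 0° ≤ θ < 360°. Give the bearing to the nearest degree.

Δλ = -166.37 − 177.51 = -343.88°; wrapped into (−180°, 180°]: 16.12°.
θ = atan2( sin Δλ · cos φ₂ , cos φ₁ · sin φ₂ − sin φ₁ · cos φ₂ · cos Δλ )
  = atan2(0.27433, -0.79254) = 160.907° → normalised to [0°, 360°): 160.907°.

161°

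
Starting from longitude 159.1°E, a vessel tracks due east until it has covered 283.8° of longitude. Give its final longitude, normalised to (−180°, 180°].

82.9°E

Start at +159.1°; shift +283.8° → +442.9°.
+442.9° lies outside (−180°, 180°]; subtract 360° → +82.9°.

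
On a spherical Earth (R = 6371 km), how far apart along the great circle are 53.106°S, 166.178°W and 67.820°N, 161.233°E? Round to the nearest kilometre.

Δλ = 161.233 − -166.178 = 327.411°; wrapped into (−180°, 180°]: -32.589°.
Δφ = 67.820 − -53.106 = 120.926°.
a = sin²(Δφ/2) + cos φ₁ · cos φ₂ · sin²(Δλ/2) = 0.774807.
c = 2·atan2(√a, √(1−a)) = 2.15270 rad → d = 6371·c ≈ 13714.84 km.

13715 km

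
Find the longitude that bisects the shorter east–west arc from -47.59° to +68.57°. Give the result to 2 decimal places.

+10.49°

Signed shortest Δλ from -47.59° to +68.57° is +116.16°.
Midpoint longitude = -47.59° + (+116.16°)/2 = -47.59° + 58.08° = +10.49°.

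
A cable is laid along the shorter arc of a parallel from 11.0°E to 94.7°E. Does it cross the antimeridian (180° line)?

No

Signed shortest Δλ = ((94.7 − 11.0 + 180) mod 360) − 180 = 83.7°.
Going east by 83.7° from +11.0° reaches +94.7° without touching 180°.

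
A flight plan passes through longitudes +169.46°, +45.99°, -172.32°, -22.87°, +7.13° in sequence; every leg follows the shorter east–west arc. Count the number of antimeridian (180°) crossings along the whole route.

1

Leg 1: +169.46° → +45.99°, shortest Δλ = -123.47° (west) — does not cross 180°.
Leg 2: +45.99° → -172.32°, shortest Δλ = 141.69° (east) — crosses 180°.
Leg 3: -172.32° → -22.87°, shortest Δλ = 149.45° (east) — does not cross 180°.
Leg 4: -22.87° → +7.13°, shortest Δλ = 30.0° (east) — does not cross 180°.
Total crossings: 1.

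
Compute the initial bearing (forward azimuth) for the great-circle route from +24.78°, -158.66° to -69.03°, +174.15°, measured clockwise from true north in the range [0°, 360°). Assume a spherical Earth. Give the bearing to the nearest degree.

Δλ = 174.15 − -158.66 = 332.81°; wrapped into (−180°, 180°]: -27.19°.
θ = atan2( sin Δλ · cos φ₂ , cos φ₁ · sin φ₂ − sin φ₁ · cos φ₂ · cos Δλ )
  = atan2(-0.16353, -0.98121) = -170.538° → normalised to [0°, 360°): 189.462°.

189°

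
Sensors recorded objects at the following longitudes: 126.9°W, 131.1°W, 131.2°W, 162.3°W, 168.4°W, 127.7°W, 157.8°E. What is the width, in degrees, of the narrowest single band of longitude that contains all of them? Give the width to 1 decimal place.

Sort the longitudes: -168.4°, -162.3°, -131.2°, -131.1°, -127.7°, -126.9°, +157.8°.
Eastward gaps between consecutive values (wrapping around): 6.1°, 31.1°, 0.1°, 3.4°, 0.8°, 284.7°, 33.8°.
Largest gap = 284.7° ⇒ minimal covering band is its complement: 360° − 284.7° = 75.3°.
Band runs from +157.8° eastward to -126.9°, crossing the antimeridian.

75.3°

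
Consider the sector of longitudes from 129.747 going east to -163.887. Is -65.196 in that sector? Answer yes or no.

Band width going east from +129.747° to -163.887°: ((-163.887 − 129.747) mod 360) = 66.366°.
Offset of -65.196° east of the west edge: ((-65.196 − 129.747) mod 360) = 165.057°.
165.057° > 66.366° ⇒ outside.

No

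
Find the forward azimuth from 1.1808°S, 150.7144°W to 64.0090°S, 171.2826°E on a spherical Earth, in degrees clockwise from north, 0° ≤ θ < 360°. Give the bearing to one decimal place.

196.8°

Δλ = 171.2826 − -150.7144 = 321.9970°; wrapped into (−180°, 180°]: -38.0030°.
θ = atan2( sin Δλ · cos φ₂ , cos φ₁ · sin φ₂ − sin φ₁ · cos φ₂ · cos Δλ )
  = atan2(-0.26982, -0.89156) = -163.162° → normalised to [0°, 360°): 196.838°.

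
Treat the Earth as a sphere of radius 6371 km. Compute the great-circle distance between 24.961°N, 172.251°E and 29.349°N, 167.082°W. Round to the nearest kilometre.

2099 km

Δλ = -167.082 − 172.251 = -339.333°; wrapped into (−180°, 180°]: 20.667°.
Δφ = 29.349 − 24.961 = 4.388°.
a = sin²(Δφ/2) + cos φ₁ · cos φ₂ · sin²(Δλ/2) = 0.026892.
c = 2·atan2(√a, √(1−a)) = 0.32947 rad → d = 6371·c ≈ 2099.03 km.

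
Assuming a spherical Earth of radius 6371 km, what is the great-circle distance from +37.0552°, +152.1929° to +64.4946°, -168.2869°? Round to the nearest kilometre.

Δλ = -168.2869 − 152.1929 = -320.4798°; wrapped into (−180°, 180°]: 39.5202°.
Δφ = 64.4946 − 37.0552 = 27.4394°.
a = sin²(Δφ/2) + cos φ₁ · cos φ₂ · sin²(Δλ/2) = 0.095529.
c = 2·atan2(√a, √(1−a)) = 0.62844 rad → d = 6371·c ≈ 4003.82 km.

4004 km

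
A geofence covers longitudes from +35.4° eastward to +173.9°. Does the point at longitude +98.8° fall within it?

Band width going east from +35.4° to +173.9°: ((173.9 − 35.4) mod 360) = 138.5°.
Offset of +98.8° east of the west edge: ((98.8 − 35.4) mod 360) = 63.4°.
63.4° ≤ 138.5° ⇒ inside.

Yes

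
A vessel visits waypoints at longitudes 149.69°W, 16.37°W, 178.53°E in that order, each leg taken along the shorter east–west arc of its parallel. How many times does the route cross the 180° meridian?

Leg 1: -149.69° → -16.37°, shortest Δλ = 133.32° (east) — does not cross 180°.
Leg 2: -16.37° → +178.53°, shortest Δλ = -165.1° (west) — crosses 180°.
Total crossings: 1.

1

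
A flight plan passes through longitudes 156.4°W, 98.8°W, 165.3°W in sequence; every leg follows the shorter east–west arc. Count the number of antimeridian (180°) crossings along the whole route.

0

Leg 1: -156.4° → -98.8°, shortest Δλ = 57.6° (east) — does not cross 180°.
Leg 2: -98.8° → -165.3°, shortest Δλ = -66.5° (west) — does not cross 180°.
Total crossings: 0.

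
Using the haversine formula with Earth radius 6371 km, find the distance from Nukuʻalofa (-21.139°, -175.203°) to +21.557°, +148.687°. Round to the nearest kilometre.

Δλ = 148.687 − -175.203 = 323.890°; wrapped into (−180°, 180°]: -36.110°.
Δφ = 21.557 − -21.139 = 42.696°.
a = sin²(Δφ/2) + cos φ₁ · cos φ₂ · sin²(Δλ/2) = 0.215845.
c = 2·atan2(√a, √(1−a)) = 0.96635 rad → d = 6371·c ≈ 6156.59 km.

6157 km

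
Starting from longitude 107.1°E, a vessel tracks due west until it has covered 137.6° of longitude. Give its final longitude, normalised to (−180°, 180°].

30.5°W

Start at +107.1°; shift −137.6° → -30.5°.
-30.5° already lies in (−180°, 180°].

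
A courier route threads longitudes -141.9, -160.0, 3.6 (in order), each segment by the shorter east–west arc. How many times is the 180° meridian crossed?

Leg 1: -141.9° → -160.0°, shortest Δλ = -18.1° (west) — does not cross 180°.
Leg 2: -160.0° → +3.6°, shortest Δλ = 163.6° (east) — does not cross 180°.
Total crossings: 0.

0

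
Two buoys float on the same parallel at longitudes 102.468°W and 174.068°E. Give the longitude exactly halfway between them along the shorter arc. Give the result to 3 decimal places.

Signed shortest Δλ from -102.468° to +174.068° is -83.464°.
Midpoint longitude = -102.468° + (-83.464°)/2 = -102.468° − 41.732° = -144.200°.
(The naïve average (-102.468 + +174.068)/2 = 35.8° is on the wrong side of the globe.)

144.200°W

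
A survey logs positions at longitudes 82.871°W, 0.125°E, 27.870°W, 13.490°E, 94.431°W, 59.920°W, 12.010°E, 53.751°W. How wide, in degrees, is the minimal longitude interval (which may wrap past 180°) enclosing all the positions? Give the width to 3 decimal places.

107.921°

Sort the longitudes: -94.431°, -82.871°, -59.920°, -53.751°, -27.870°, +0.125°, +12.010°, +13.490°.
Eastward gaps between consecutive values (wrapping around): 11.560°, 22.951°, 6.169°, 25.881°, 27.995°, 11.885°, 1.480°, 252.079°.
Largest gap = 252.079° ⇒ minimal covering band is its complement: 360° − 252.079° = 107.921°.
Band runs from -94.431° eastward to +13.490°.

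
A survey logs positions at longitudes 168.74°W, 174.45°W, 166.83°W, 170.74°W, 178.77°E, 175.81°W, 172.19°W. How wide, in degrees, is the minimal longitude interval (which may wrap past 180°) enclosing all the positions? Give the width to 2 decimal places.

Sort the longitudes: -175.81°, -174.45°, -172.19°, -170.74°, -168.74°, -166.83°, +178.77°.
Eastward gaps between consecutive values (wrapping around): 1.36°, 2.26°, 1.45°, 2.00°, 1.91°, 345.60°, 5.42°.
Largest gap = 345.60° ⇒ minimal covering band is its complement: 360° − 345.60° = 14.40°.
Band runs from +178.77° eastward to -166.83°, crossing the antimeridian.

14.40°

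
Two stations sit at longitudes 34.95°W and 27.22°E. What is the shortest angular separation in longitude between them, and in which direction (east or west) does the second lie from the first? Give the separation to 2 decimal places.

Raw difference: 27.22 − -34.95 = 62.17°.
Normalise into (−180°, 180°]: 62.17° stays 62.17°.
Positive ⇒ the second point lies to the east; separation 62.17°.

62.17° east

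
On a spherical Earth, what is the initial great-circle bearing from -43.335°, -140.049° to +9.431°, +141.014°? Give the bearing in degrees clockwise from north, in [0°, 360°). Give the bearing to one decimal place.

Δλ = 141.014 − -140.049 = 281.063°; wrapped into (−180°, 180°]: -78.937°.
θ = atan2( sin Δλ · cos φ₂ , cos φ₁ · sin φ₂ − sin φ₁ · cos φ₂ · cos Δλ )
  = atan2(-0.96815, 0.24909) = -75.572° → normalised to [0°, 360°): 284.428°.

284.4°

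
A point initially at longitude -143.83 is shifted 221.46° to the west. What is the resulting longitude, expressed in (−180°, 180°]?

-5.29°

Start at -143.83°; shift −221.46° → -365.29°.
-365.29° lies outside (−180°, 180°]; add 360° → -5.29°.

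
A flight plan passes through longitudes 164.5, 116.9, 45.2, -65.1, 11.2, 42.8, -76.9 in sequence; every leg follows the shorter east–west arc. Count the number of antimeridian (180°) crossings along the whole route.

Leg 1: +164.5° → +116.9°, shortest Δλ = -47.6° (west) — does not cross 180°.
Leg 2: +116.9° → +45.2°, shortest Δλ = -71.7° (west) — does not cross 180°.
Leg 3: +45.2° → -65.1°, shortest Δλ = -110.3° (west) — does not cross 180°.
Leg 4: -65.1° → +11.2°, shortest Δλ = 76.3° (east) — does not cross 180°.
Leg 5: +11.2° → +42.8°, shortest Δλ = 31.6° (east) — does not cross 180°.
Leg 6: +42.8° → -76.9°, shortest Δλ = -119.7° (west) — does not cross 180°.
Total crossings: 0.

0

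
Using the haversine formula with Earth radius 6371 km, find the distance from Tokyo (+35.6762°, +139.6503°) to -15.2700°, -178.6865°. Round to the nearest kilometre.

7163 km

Δλ = -178.6865 − 139.6503 = -318.3368°; wrapped into (−180°, 180°]: 41.6632°.
Δφ = -15.2700 − 35.6762 = -50.9462°.
a = sin²(Δφ/2) + cos φ₁ · cos φ₂ · sin²(Δλ/2) = 0.284081.
c = 2·atan2(√a, √(1−a)) = 1.12427 rad → d = 6371·c ≈ 7162.70 km.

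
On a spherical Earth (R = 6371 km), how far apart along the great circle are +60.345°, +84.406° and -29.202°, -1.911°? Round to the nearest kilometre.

12603 km

Δλ = -1.911 − 84.406 = -86.317°.
Δφ = -29.202 − 60.345 = -89.547°.
a = sin²(Δφ/2) + cos φ₁ · cos φ₂ · sin²(Δλ/2) = 0.698122.
c = 2·atan2(√a, √(1−a)) = 1.97822 rad → d = 6371·c ≈ 12603.23 km.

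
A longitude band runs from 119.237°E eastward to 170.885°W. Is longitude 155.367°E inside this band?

Band width going east from +119.237° to -170.885°: ((-170.885 − 119.237) mod 360) = 69.878°.
Offset of +155.367° east of the west edge: ((155.367 − 119.237) mod 360) = 36.130°.
36.130° ≤ 69.878° ⇒ inside.

Yes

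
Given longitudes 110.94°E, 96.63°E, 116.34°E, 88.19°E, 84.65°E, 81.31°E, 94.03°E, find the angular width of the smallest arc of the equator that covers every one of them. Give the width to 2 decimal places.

35.03°

Sort the longitudes: +81.31°, +84.65°, +88.19°, +94.03°, +96.63°, +110.94°, +116.34°.
Eastward gaps between consecutive values (wrapping around): 3.34°, 3.54°, 5.84°, 2.60°, 14.31°, 5.40°, 324.97°.
Largest gap = 324.97° ⇒ minimal covering band is its complement: 360° − 324.97° = 35.03°.
Band runs from +81.31° eastward to +116.34°.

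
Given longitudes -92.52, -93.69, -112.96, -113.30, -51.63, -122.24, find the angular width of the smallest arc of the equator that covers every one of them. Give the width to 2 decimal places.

70.61°

Sort the longitudes: -122.24°, -113.30°, -112.96°, -93.69°, -92.52°, -51.63°.
Eastward gaps between consecutive values (wrapping around): 8.94°, 0.34°, 19.27°, 1.17°, 40.89°, 289.39°.
Largest gap = 289.39° ⇒ minimal covering band is its complement: 360° − 289.39° = 70.61°.
Band runs from -122.24° eastward to -51.63°.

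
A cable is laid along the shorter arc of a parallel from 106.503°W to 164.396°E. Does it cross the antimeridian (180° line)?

Naïve |164.396 − -106.503| = 270.899° > 180°, so the shorter arc goes the other way round — across 180°.
Signed shortest Δλ = ((164.396 − -106.503 + 180) mod 360) − 180 = -89.101°.
Going west by 89.101° from -106.503° passes through 180° before reaching +164.396°.

Yes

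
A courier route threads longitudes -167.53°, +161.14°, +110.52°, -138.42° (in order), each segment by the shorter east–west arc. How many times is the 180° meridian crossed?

2

Leg 1: -167.53° → +161.14°, shortest Δλ = -31.33° (west) — crosses 180°.
Leg 2: +161.14° → +110.52°, shortest Δλ = -50.62° (west) — does not cross 180°.
Leg 3: +110.52° → -138.42°, shortest Δλ = 111.06° (east) — crosses 180°.
Total crossings: 2.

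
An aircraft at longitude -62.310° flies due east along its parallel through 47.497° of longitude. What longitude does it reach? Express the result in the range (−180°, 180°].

Start at -62.310°; shift +47.497° → -14.813°.
-14.813° already lies in (−180°, 180°].

-14.813°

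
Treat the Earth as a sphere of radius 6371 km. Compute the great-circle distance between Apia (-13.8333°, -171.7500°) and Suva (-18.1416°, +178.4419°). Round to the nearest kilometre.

Δλ = 178.4419 − -171.7500 = 350.1919°; wrapped into (−180°, 180°]: -9.8081°.
Δφ = -18.1416 − -13.8333 = -4.3083°.
a = sin²(Δφ/2) + cos φ₁ · cos φ₂ · sin²(Δλ/2) = 0.008156.
c = 2·atan2(√a, √(1−a)) = 0.18087 rad → d = 6371·c ≈ 1152.32 km.

1152 km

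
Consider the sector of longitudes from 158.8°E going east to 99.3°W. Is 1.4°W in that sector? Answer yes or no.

No

Band width going east from +158.8° to -99.3°: ((-99.3 − 158.8) mod 360) = 101.9°.
Offset of -1.4° east of the west edge: ((-1.4 − 158.8) mod 360) = 199.8°.
199.8° > 101.9° ⇒ outside.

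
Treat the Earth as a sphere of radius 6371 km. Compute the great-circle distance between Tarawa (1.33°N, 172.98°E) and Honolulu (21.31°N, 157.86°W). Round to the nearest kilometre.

3863 km

Δλ = -157.86 − 172.98 = -330.84°; wrapped into (−180°, 180°]: 29.16°.
Δφ = 21.31 − 1.33 = 19.98°.
a = sin²(Δφ/2) + cos φ₁ · cos φ₂ · sin²(Δλ/2) = 0.089114.
c = 2·atan2(√a, √(1−a)) = 0.60628 rad → d = 6371·c ≈ 3862.63 km.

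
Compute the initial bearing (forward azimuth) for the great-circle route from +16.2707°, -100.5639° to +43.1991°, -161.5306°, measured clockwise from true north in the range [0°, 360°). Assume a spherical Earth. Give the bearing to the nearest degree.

311°

Δλ = -161.5306 − -100.5639 = -60.9667°.
θ = atan2( sin Δλ · cos φ₂ , cos φ₁ · sin φ₂ − sin φ₁ · cos φ₂ · cos Δλ )
  = atan2(-0.63737, 0.55800) = -48.799° → normalised to [0°, 360°): 311.201°.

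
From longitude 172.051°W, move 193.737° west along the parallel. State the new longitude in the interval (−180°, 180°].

5.788°W

Start at -172.051°; shift −193.737° → -365.788°.
-365.788° lies outside (−180°, 180°]; add 360° → -5.788°.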